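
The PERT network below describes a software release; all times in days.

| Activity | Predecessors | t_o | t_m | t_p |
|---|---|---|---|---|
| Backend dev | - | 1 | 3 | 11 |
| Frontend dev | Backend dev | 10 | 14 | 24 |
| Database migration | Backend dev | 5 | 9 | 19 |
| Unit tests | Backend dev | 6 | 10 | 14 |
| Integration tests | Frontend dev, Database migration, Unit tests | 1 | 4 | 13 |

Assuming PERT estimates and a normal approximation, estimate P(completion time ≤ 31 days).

0.977

te_Backend dev = (1 + 4·3 + 11)/6 = 24/6 = 4; σ²_Backend dev = ((11−1)/6)² = 2.778
te_Frontend dev = (10 + 4·14 + 24)/6 = 90/6 = 15; σ²_Frontend dev = ((24−10)/6)² = 5.444
te_Database migration = (5 + 4·9 + 19)/6 = 60/6 = 10; σ²_Database migration = ((19−5)/6)² = 5.444
te_Unit tests = (6 + 4·10 + 14)/6 = 60/6 = 10; σ²_Unit tests = ((14−6)/6)² = 1.778
te_Integration tests = (1 + 4·4 + 13)/6 = 30/6 = 5; σ²_Integration tests = ((13−1)/6)² = 4.000

Forward pass:
ES_Backend dev = 0; EF_Backend dev = 4
ES_Frontend dev = 4; EF_Frontend dev = 4+15 = 19
ES_Database migration = 4; EF_Database migration = 4+10 = 14
ES_Unit tests = 4; EF_Unit tests = 4+10 = 14
ES_Integration tests = max(EF_Frontend dev=19, EF_Database migration=14, EF_Unit tests=14) = 19; EF_Integration tests = 19+5 = 24
Expected project duration μ = 24 days. Critical path: Backend dev → Frontend dev → Integration tests.

Variance along critical path = 2.778 + 5.444 + 4.000 = 12.222; σ = √12.222 = 3.496 days.
Z = (31 − 24) / 3.496 = 2.002
P(T ≤ 31) = Φ(2.002) ≈ 0.977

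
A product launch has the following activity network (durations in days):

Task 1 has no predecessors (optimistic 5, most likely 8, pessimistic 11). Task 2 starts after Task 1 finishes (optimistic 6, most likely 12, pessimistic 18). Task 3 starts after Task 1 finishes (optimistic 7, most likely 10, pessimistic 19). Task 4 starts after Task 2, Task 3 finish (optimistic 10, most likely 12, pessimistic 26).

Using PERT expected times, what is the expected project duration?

34 days

te_Task 1 = (5 + 4·8 + 11)/6 = 48/6 = 8
te_Task 2 = (6 + 4·12 + 18)/6 = 72/6 = 12
te_Task 3 = (7 + 4·10 + 19)/6 = 66/6 = 11
te_Task 4 = (10 + 4·12 + 26)/6 = 84/6 = 14

Forward pass:
ES_Task 1 = 0; EF_Task 1 = 8
ES_Task 2 = 8; EF_Task 2 = 8+12 = 20
ES_Task 3 = 8; EF_Task 3 = 8+11 = 19
ES_Task 4 = max(EF_Task 2=20, EF_Task 3=19) = 20; EF_Task 4 = 20+14 = 34
Expected project duration μ = 34 days. Critical path: Task 1 → Task 2 → Task 4.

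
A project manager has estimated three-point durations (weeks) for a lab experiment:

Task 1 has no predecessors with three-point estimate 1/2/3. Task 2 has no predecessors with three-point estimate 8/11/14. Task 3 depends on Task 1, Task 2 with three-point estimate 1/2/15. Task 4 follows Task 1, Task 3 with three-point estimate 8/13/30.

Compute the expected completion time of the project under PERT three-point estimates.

te_Task 1 = (1 + 4·2 + 3)/6 = 12/6 = 2
te_Task 2 = (8 + 4·11 + 14)/6 = 66/6 = 11
te_Task 3 = (1 + 4·2 + 15)/6 = 24/6 = 4
te_Task 4 = (8 + 4·13 + 30)/6 = 90/6 = 15

Forward pass:
ES_Task 1 = 0; EF_Task 1 = 2
ES_Task 2 = 0; EF_Task 2 = 11
ES_Task 3 = max(EF_Task 1=2, EF_Task 2=11) = 11; EF_Task 3 = 11+4 = 15
ES_Task 4 = max(EF_Task 1=2, EF_Task 3=15) = 15; EF_Task 4 = 15+15 = 30
Expected project duration μ = 30 weeks. Critical path: Task 2 → Task 3 → Task 4.

30 weeks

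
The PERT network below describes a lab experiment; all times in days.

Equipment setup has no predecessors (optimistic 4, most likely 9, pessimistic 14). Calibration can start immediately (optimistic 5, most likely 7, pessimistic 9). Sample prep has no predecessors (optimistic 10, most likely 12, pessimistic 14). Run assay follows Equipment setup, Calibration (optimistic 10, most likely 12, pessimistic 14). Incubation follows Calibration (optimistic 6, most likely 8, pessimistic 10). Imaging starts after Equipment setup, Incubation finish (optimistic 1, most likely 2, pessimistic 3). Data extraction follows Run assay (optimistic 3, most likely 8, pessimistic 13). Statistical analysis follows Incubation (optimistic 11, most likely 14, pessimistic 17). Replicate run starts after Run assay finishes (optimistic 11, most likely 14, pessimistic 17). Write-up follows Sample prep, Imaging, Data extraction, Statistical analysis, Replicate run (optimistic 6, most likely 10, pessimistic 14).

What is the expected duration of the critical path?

te_Equipment setup = (4 + 4·9 + 14)/6 = 54/6 = 9
te_Calibration = (5 + 4·7 + 9)/6 = 42/6 = 7
te_Sample prep = (10 + 4·12 + 14)/6 = 72/6 = 12
te_Run assay = (10 + 4·12 + 14)/6 = 72/6 = 12
te_Incubation = (6 + 4·8 + 10)/6 = 48/6 = 8
te_Imaging = (1 + 4·2 + 3)/6 = 12/6 = 2
te_Data extraction = (3 + 4·8 + 13)/6 = 48/6 = 8
te_Statistical analysis = (11 + 4·14 + 17)/6 = 84/6 = 14
te_Replicate run = (11 + 4·14 + 17)/6 = 84/6 = 14
te_Write-up = (6 + 4·10 + 14)/6 = 60/6 = 10

Forward pass:
ES_Equipment setup = 0; EF_Equipment setup = 9
ES_Calibration = 0; EF_Calibration = 7
ES_Sample prep = 0; EF_Sample prep = 12
ES_Run assay = max(EF_Equipment setup=9, EF_Calibration=7) = 9; EF_Run assay = 9+12 = 21
ES_Incubation = 7; EF_Incubation = 7+8 = 15
ES_Imaging = max(EF_Equipment setup=9, EF_Incubation=15) = 15; EF_Imaging = 15+2 = 17
ES_Data extraction = 21; EF_Data extraction = 21+8 = 29
ES_Statistical analysis = 15; EF_Statistical analysis = 15+14 = 29
ES_Replicate run = 21; EF_Replicate run = 21+14 = 35
ES_Write-up = max(EF_Sample prep=12, EF_Imaging=17, EF_Data extraction=29, EF_Statistical analysis=29, EF_Replicate run=35) = 35; EF_Write-up = 35+10 = 45
Expected project duration μ = 45 days. Critical path: Equipment setup → Run assay → Replicate run → Write-up.

45 days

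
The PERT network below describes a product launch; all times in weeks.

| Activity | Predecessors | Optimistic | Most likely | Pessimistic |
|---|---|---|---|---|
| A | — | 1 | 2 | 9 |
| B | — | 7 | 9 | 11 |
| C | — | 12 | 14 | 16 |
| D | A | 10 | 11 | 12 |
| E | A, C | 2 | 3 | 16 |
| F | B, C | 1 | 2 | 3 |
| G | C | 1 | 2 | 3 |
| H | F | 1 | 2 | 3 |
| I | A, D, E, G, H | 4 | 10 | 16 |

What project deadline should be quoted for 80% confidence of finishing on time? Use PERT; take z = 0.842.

31.6 weeks

te_A = (1 + 4·2 + 9)/6 = 18/6 = 3; σ²_A = ((9−1)/6)² = 1.778
te_B = (7 + 4·9 + 11)/6 = 54/6 = 9; σ²_B = ((11−7)/6)² = 0.444
te_C = (12 + 4·14 + 16)/6 = 84/6 = 14; σ²_C = ((16−12)/6)² = 0.444
te_D = (10 + 4·11 + 12)/6 = 66/6 = 11; σ²_D = ((12−10)/6)² = 0.111
te_E = (2 + 4·3 + 16)/6 = 30/6 = 5; σ²_E = ((16−2)/6)² = 5.444
te_F = (1 + 4·2 + 3)/6 = 12/6 = 2; σ²_F = ((3−1)/6)² = 0.111
te_G = (1 + 4·2 + 3)/6 = 12/6 = 2; σ²_G = ((3−1)/6)² = 0.111
te_H = (1 + 4·2 + 3)/6 = 12/6 = 2; σ²_H = ((3−1)/6)² = 0.111
te_I = (4 + 4·10 + 16)/6 = 60/6 = 10; σ²_I = ((16−4)/6)² = 4.000

Forward pass:
ES_A = 0; EF_A = 3
ES_B = 0; EF_B = 9
ES_C = 0; EF_C = 14
ES_D = 3; EF_D = 3+11 = 14
ES_E = max(EF_A=3, EF_C=14) = 14; EF_E = 14+5 = 19
ES_F = max(EF_B=9, EF_C=14) = 14; EF_F = 14+2 = 16
ES_G = 14; EF_G = 14+2 = 16
ES_H = 16; EF_H = 16+2 = 18
ES_I = max(EF_A=3, EF_D=14, EF_E=19, EF_G=16, EF_H=18) = 19; EF_I = 19+10 = 29
Expected project duration μ = 29 weeks. Critical path: C → E → I.

Variance along critical path = 0.444 + 5.444 + 4.000 = 9.889; σ = 3.145 weeks.
D = μ + z·σ = 29 + 0.842·3.145 = 31.6 weeks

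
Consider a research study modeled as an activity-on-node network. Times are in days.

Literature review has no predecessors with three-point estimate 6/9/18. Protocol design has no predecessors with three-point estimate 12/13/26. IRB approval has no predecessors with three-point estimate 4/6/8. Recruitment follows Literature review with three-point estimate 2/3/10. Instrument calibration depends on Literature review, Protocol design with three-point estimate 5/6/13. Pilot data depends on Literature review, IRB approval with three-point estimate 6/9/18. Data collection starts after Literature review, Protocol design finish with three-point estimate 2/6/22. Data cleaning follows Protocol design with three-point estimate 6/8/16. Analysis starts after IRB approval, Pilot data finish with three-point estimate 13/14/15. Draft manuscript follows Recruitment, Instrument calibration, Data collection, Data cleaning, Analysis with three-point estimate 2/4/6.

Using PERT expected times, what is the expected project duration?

te_Literature review = (6 + 4·9 + 18)/6 = 60/6 = 10
te_Protocol design = (12 + 4·13 + 26)/6 = 90/6 = 15
te_IRB approval = (4 + 4·6 + 8)/6 = 36/6 = 6
te_Recruitment = (2 + 4·3 + 10)/6 = 24/6 = 4
te_Instrument calibration = (5 + 4·6 + 13)/6 = 42/6 = 7
te_Pilot data = (6 + 4·9 + 18)/6 = 60/6 = 10
te_Data collection = (2 + 4·6 + 22)/6 = 48/6 = 8
te_Data cleaning = (6 + 4·8 + 16)/6 = 54/6 = 9
te_Analysis = (13 + 4·14 + 15)/6 = 84/6 = 14
te_Draft manuscript = (2 + 4·4 + 6)/6 = 24/6 = 4

Forward pass:
ES_Literature review = 0; EF_Literature review = 10
ES_Protocol design = 0; EF_Protocol design = 15
ES_IRB approval = 0; EF_IRB approval = 6
ES_Recruitment = 10; EF_Recruitment = 10+4 = 14
ES_Instrument calibration = max(EF_Literature review=10, EF_Protocol design=15) = 15; EF_Instrument calibration = 15+7 = 22
ES_Pilot data = max(EF_Literature review=10, EF_IRB approval=6) = 10; EF_Pilot data = 10+10 = 20
ES_Data collection = max(EF_Literature review=10, EF_Protocol design=15) = 15; EF_Data collection = 15+8 = 23
ES_Data cleaning = 15; EF_Data cleaning = 15+9 = 24
ES_Analysis = max(EF_IRB approval=6, EF_Pilot data=20) = 20; EF_Analysis = 20+14 = 34
ES_Draft manuscript = max(EF_Recruitment=14, EF_Instrument calibration=22, EF_Data collection=23, EF_Data cleaning=24, EF_Analysis=34) = 34; EF_Draft manuscript = 34+4 = 38
Expected project duration μ = 38 days. Critical path: Literature review → Pilot data → Analysis → Draft manuscript.

38 days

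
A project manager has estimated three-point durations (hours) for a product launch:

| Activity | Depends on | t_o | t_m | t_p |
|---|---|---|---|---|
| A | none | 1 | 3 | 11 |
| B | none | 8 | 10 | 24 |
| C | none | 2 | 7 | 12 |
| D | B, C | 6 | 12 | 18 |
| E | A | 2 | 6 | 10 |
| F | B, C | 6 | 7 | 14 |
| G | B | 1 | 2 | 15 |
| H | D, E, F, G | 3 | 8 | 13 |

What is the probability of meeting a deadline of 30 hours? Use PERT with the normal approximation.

te_A = (1 + 4·3 + 11)/6 = 24/6 = 4; σ²_A = ((11−1)/6)² = 2.778
te_B = (8 + 4·10 + 24)/6 = 72/6 = 12; σ²_B = ((24−8)/6)² = 7.111
te_C = (2 + 4·7 + 12)/6 = 42/6 = 7; σ²_C = ((12−2)/6)² = 2.778
te_D = (6 + 4·12 + 18)/6 = 72/6 = 12; σ²_D = ((18−6)/6)² = 4.000
te_E = (2 + 4·6 + 10)/6 = 36/6 = 6; σ²_E = ((10−2)/6)² = 1.778
te_F = (6 + 4·7 + 14)/6 = 48/6 = 8; σ²_F = ((14−6)/6)² = 1.778
te_G = (1 + 4·2 + 15)/6 = 24/6 = 4; σ²_G = ((15−1)/6)² = 5.444
te_H = (3 + 4·8 + 13)/6 = 48/6 = 8; σ²_H = ((13−3)/6)² = 2.778

Forward pass:
ES_A = 0; EF_A = 4
ES_B = 0; EF_B = 12
ES_C = 0; EF_C = 7
ES_D = max(EF_B=12, EF_C=7) = 12; EF_D = 12+12 = 24
ES_E = 4; EF_E = 4+6 = 10
ES_F = max(EF_B=12, EF_C=7) = 12; EF_F = 12+8 = 20
ES_G = 12; EF_G = 12+4 = 16
ES_H = max(EF_D=24, EF_E=10, EF_F=20, EF_G=16) = 24; EF_H = 24+8 = 32
Expected project duration μ = 32 hours. Critical path: B → D → H.

Variance along critical path = 7.111 + 4.000 + 2.778 = 13.889; σ = √13.889 = 3.727 hours.
Z = (30 − 32) / 3.727 = -0.537
P(T ≤ 30) = Φ(-0.537) ≈ 0.296

0.296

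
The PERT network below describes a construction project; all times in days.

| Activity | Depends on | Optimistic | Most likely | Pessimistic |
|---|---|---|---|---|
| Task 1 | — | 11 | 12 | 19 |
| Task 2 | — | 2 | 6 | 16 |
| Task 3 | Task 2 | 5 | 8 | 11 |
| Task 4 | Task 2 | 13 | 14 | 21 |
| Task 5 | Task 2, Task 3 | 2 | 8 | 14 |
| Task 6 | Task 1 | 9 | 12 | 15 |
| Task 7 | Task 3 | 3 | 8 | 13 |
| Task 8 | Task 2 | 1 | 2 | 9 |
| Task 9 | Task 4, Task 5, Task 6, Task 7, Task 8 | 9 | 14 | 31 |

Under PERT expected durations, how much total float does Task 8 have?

te_Task 1 = (11 + 4·12 + 19)/6 = 78/6 = 13
te_Task 2 = (2 + 4·6 + 16)/6 = 42/6 = 7
te_Task 3 = (5 + 4·8 + 11)/6 = 48/6 = 8
te_Task 4 = (13 + 4·14 + 21)/6 = 90/6 = 15
te_Task 5 = (2 + 4·8 + 14)/6 = 48/6 = 8
te_Task 6 = (9 + 4·12 + 15)/6 = 72/6 = 12
te_Task 7 = (3 + 4·8 + 13)/6 = 48/6 = 8
te_Task 8 = (1 + 4·2 + 9)/6 = 18/6 = 3
te_Task 9 = (9 + 4·14 + 31)/6 = 96/6 = 16

Forward pass:
ES_Task 1 = 0; EF_Task 1 = 13
ES_Task 2 = 0; EF_Task 2 = 7
ES_Task 3 = 7; EF_Task 3 = 7+8 = 15
ES_Task 4 = 7; EF_Task 4 = 7+15 = 22
ES_Task 5 = max(EF_Task 2=7, EF_Task 3=15) = 15; EF_Task 5 = 15+8 = 23
ES_Task 6 = 13; EF_Task 6 = 13+12 = 25
ES_Task 7 = 15; EF_Task 7 = 15+8 = 23
ES_Task 8 = 7; EF_Task 8 = 7+3 = 10
ES_Task 9 = max(EF_Task 4=22, EF_Task 5=23, EF_Task 6=25, EF_Task 7=23, EF_Task 8=10) = 25; EF_Task 9 = 25+16 = 41
Expected project duration μ = 41 days. Critical path: Task 1 → Task 6 → Task 9.

Backward pass:
LF_Task 9 = 41; LS_Task 9 = 41−16 = 25
LF_Task 8 = LS_Task 9 = 25; LS_Task 8 = 25−3 = 22
LF_Task 7 = LS_Task 9 = 25; LS_Task 7 = 25−8 = 17
LF_Task 6 = LS_Task 9 = 25; LS_Task 6 = 25−12 = 13
LF_Task 5 = LS_Task 9 = 25; LS_Task 5 = 25−8 = 17
LF_Task 4 = LS_Task 9 = 25; LS_Task 4 = 25−15 = 10
LF_Task 3 = min(LS_Task 5=17, LS_Task 7=17) = 17; LS_Task 3 = 17−8 = 9
LF_Task 2 = min(LS_Task 3=9, LS_Task 4=10, LS_Task 5=17, LS_Task 8=22) = 9; LS_Task 2 = 9−7 = 2
LF_Task 1 = LS_Task 6 = 13; LS_Task 1 = 13−13 = 0
Slack_Task 8 = LS_Task 8 − ES_Task 8 = 22 − 7 = 15

15 days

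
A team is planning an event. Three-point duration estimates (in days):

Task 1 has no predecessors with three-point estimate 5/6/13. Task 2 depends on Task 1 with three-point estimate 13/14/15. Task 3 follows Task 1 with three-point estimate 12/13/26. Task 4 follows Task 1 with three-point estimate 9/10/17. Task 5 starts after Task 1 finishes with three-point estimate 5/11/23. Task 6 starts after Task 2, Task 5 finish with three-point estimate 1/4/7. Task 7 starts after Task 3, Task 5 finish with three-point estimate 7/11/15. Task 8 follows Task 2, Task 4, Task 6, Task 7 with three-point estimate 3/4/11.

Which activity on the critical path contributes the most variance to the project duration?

te_Task 1 = (5 + 4·6 + 13)/6 = 42/6 = 7; σ²_Task 1 = ((13−5)/6)² = 1.778
te_Task 2 = (13 + 4·14 + 15)/6 = 84/6 = 14; σ²_Task 2 = ((15−13)/6)² = 0.111
te_Task 3 = (12 + 4·13 + 26)/6 = 90/6 = 15; σ²_Task 3 = ((26−12)/6)² = 5.444
te_Task 4 = (9 + 4·10 + 17)/6 = 66/6 = 11; σ²_Task 4 = ((17−9)/6)² = 1.778
te_Task 5 = (5 + 4·11 + 23)/6 = 72/6 = 12; σ²_Task 5 = ((23−5)/6)² = 9.000
te_Task 6 = (1 + 4·4 + 7)/6 = 24/6 = 4; σ²_Task 6 = ((7−1)/6)² = 1.000
te_Task 7 = (7 + 4·11 + 15)/6 = 66/6 = 11; σ²_Task 7 = ((15−7)/6)² = 1.778
te_Task 8 = (3 + 4·4 + 11)/6 = 30/6 = 5; σ²_Task 8 = ((11−3)/6)² = 1.778

Forward pass:
ES_Task 1 = 0; EF_Task 1 = 7
ES_Task 2 = 7; EF_Task 2 = 7+14 = 21
ES_Task 3 = 7; EF_Task 3 = 7+15 = 22
ES_Task 4 = 7; EF_Task 4 = 7+11 = 18
ES_Task 5 = 7; EF_Task 5 = 7+12 = 19
ES_Task 6 = max(EF_Task 2=21, EF_Task 5=19) = 21; EF_Task 6 = 21+4 = 25
ES_Task 7 = max(EF_Task 3=22, EF_Task 5=19) = 22; EF_Task 7 = 22+11 = 33
ES_Task 8 = max(EF_Task 2=21, EF_Task 4=18, EF_Task 6=25, EF_Task 7=33) = 33; EF_Task 8 = 33+5 = 38
Expected project duration μ = 38 days. Critical path: Task 1 → Task 3 → Task 7 → Task 8.

Variances on critical path: σ²_Task 1=1.778, σ²_Task 3=5.444, σ²_Task 7=1.778, σ²_Task 8=1.778.
Largest is σ²_Task 3 = 5.444.

Task 3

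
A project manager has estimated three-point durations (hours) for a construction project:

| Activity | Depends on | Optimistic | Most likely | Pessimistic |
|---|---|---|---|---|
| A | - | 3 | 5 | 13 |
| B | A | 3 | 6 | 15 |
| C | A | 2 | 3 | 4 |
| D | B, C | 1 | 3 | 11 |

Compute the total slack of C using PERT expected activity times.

te_A = (3 + 4·5 + 13)/6 = 36/6 = 6
te_B = (3 + 4·6 + 15)/6 = 42/6 = 7
te_C = (2 + 4·3 + 4)/6 = 18/6 = 3
te_D = (1 + 4·3 + 11)/6 = 24/6 = 4

Forward pass:
ES_A = 0; EF_A = 6
ES_B = 6; EF_B = 6+7 = 13
ES_C = 6; EF_C = 6+3 = 9
ES_D = max(EF_B=13, EF_C=9) = 13; EF_D = 13+4 = 17
Expected project duration μ = 17 hours. Critical path: A → B → D.

Backward pass:
LF_D = 17; LS_D = 17−4 = 13
LF_C = LS_D = 13; LS_C = 13−3 = 10
LF_B = LS_D = 13; LS_B = 13−7 = 6
LF_A = min(LS_B=6, LS_C=10) = 6; LS_A = 6−6 = 0
Slack_C = LS_C − ES_C = 10 − 6 = 4

4 hours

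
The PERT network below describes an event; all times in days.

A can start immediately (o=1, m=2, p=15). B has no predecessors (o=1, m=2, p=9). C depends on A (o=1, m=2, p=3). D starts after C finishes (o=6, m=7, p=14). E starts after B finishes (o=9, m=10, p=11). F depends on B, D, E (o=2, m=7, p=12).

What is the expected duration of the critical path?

te_A = (1 + 4·2 + 15)/6 = 24/6 = 4
te_B = (1 + 4·2 + 9)/6 = 18/6 = 3
te_C = (1 + 4·2 + 3)/6 = 12/6 = 2
te_D = (6 + 4·7 + 14)/6 = 48/6 = 8
te_E = (9 + 4·10 + 11)/6 = 60/6 = 10
te_F = (2 + 4·7 + 12)/6 = 42/6 = 7

Forward pass:
ES_A = 0; EF_A = 4
ES_B = 0; EF_B = 3
ES_C = 4; EF_C = 4+2 = 6
ES_D = 6; EF_D = 6+8 = 14
ES_E = 3; EF_E = 3+10 = 13
ES_F = max(EF_B=3, EF_D=14, EF_E=13) = 14; EF_F = 14+7 = 21
Expected project duration μ = 21 days. Critical path: A → C → D → F.

21 days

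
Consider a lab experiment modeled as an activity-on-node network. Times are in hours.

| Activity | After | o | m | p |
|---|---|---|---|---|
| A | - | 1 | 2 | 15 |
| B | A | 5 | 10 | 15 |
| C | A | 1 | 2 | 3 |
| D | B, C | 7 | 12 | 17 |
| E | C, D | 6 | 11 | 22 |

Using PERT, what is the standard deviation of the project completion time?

te_A = (1 + 4·2 + 15)/6 = 24/6 = 4; σ²_A = ((15−1)/6)² = 5.444
te_B = (5 + 4·10 + 15)/6 = 60/6 = 10; σ²_B = ((15−5)/6)² = 2.778
te_C = (1 + 4·2 + 3)/6 = 12/6 = 2; σ²_C = ((3−1)/6)² = 0.111
te_D = (7 + 4·12 + 17)/6 = 72/6 = 12; σ²_D = ((17−7)/6)² = 2.778
te_E = (6 + 4·11 + 22)/6 = 72/6 = 12; σ²_E = ((22−6)/6)² = 7.111

Forward pass:
ES_A = 0; EF_A = 4
ES_B = 4; EF_B = 4+10 = 14
ES_C = 4; EF_C = 4+2 = 6
ES_D = max(EF_B=14, EF_C=6) = 14; EF_D = 14+12 = 26
ES_E = max(EF_C=6, EF_D=26) = 26; EF_E = 26+12 = 38
Expected project duration μ = 38 hours. Critical path: A → B → D → E.

Variance along critical path = 5.444 + 2.778 + 2.778 + 7.111 = 18.111
σ = √18.111 = 4.256 hours

4.26 hours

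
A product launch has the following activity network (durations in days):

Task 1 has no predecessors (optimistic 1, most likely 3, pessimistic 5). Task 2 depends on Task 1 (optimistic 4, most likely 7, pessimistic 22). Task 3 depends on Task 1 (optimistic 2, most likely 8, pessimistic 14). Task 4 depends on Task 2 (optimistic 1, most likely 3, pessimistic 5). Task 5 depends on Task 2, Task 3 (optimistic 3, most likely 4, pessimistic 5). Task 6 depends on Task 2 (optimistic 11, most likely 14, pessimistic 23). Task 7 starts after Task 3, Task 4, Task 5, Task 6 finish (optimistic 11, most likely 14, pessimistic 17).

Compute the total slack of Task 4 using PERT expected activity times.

te_Task 1 = (1 + 4·3 + 5)/6 = 18/6 = 3
te_Task 2 = (4 + 4·7 + 22)/6 = 54/6 = 9
te_Task 3 = (2 + 4·8 + 14)/6 = 48/6 = 8
te_Task 4 = (1 + 4·3 + 5)/6 = 18/6 = 3
te_Task 5 = (3 + 4·4 + 5)/6 = 24/6 = 4
te_Task 6 = (11 + 4·14 + 23)/6 = 90/6 = 15
te_Task 7 = (11 + 4·14 + 17)/6 = 84/6 = 14

Forward pass:
ES_Task 1 = 0; EF_Task 1 = 3
ES_Task 2 = 3; EF_Task 2 = 3+9 = 12
ES_Task 3 = 3; EF_Task 3 = 3+8 = 11
ES_Task 4 = 12; EF_Task 4 = 12+3 = 15
ES_Task 5 = max(EF_Task 2=12, EF_Task 3=11) = 12; EF_Task 5 = 12+4 = 16
ES_Task 6 = 12; EF_Task 6 = 12+15 = 27
ES_Task 7 = max(EF_Task 3=11, EF_Task 4=15, EF_Task 5=16, EF_Task 6=27) = 27; EF_Task 7 = 27+14 = 41
Expected project duration μ = 41 days. Critical path: Task 1 → Task 2 → Task 6 → Task 7.

Backward pass:
LF_Task 7 = 41; LS_Task 7 = 41−14 = 27
LF_Task 6 = LS_Task 7 = 27; LS_Task 6 = 27−15 = 12
LF_Task 5 = LS_Task 7 = 27; LS_Task 5 = 27−4 = 23
LF_Task 4 = LS_Task 7 = 27; LS_Task 4 = 27−3 = 24
LF_Task 3 = min(LS_Task 5=23, LS_Task 7=27) = 23; LS_Task 3 = 23−8 = 15
LF_Task 2 = min(LS_Task 4=24, LS_Task 5=23, LS_Task 6=12) = 12; LS_Task 2 = 12−9 = 3
LF_Task 1 = min(LS_Task 2=3, LS_Task 3=15) = 3; LS_Task 1 = 3−3 = 0
Slack_Task 4 = LS_Task 4 − ES_Task 4 = 24 − 12 = 12

12 days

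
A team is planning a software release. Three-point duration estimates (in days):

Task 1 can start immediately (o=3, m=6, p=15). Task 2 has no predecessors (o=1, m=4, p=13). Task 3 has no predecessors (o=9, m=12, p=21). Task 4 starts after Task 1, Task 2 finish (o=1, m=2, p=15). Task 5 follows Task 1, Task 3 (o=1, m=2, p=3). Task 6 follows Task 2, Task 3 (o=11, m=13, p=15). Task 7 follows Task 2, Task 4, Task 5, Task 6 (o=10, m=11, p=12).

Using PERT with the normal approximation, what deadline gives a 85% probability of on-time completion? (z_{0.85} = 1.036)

te_Task 1 = (3 + 4·6 + 15)/6 = 42/6 = 7; σ²_Task 1 = ((15−3)/6)² = 4.000
te_Task 2 = (1 + 4·4 + 13)/6 = 30/6 = 5; σ²_Task 2 = ((13−1)/6)² = 4.000
te_Task 3 = (9 + 4·12 + 21)/6 = 78/6 = 13; σ²_Task 3 = ((21−9)/6)² = 4.000
te_Task 4 = (1 + 4·2 + 15)/6 = 24/6 = 4; σ²_Task 4 = ((15−1)/6)² = 5.444
te_Task 5 = (1 + 4·2 + 3)/6 = 12/6 = 2; σ²_Task 5 = ((3−1)/6)² = 0.111
te_Task 6 = (11 + 4·13 + 15)/6 = 78/6 = 13; σ²_Task 6 = ((15−11)/6)² = 0.444
te_Task 7 = (10 + 4·11 + 12)/6 = 66/6 = 11; σ²_Task 7 = ((12−10)/6)² = 0.111

Forward pass:
ES_Task 1 = 0; EF_Task 1 = 7
ES_Task 2 = 0; EF_Task 2 = 5
ES_Task 3 = 0; EF_Task 3 = 13
ES_Task 4 = max(EF_Task 1=7, EF_Task 2=5) = 7; EF_Task 4 = 7+4 = 11
ES_Task 5 = max(EF_Task 1=7, EF_Task 3=13) = 13; EF_Task 5 = 13+2 = 15
ES_Task 6 = max(EF_Task 2=5, EF_Task 3=13) = 13; EF_Task 6 = 13+13 = 26
ES_Task 7 = max(EF_Task 2=5, EF_Task 4=11, EF_Task 5=15, EF_Task 6=26) = 26; EF_Task 7 = 26+11 = 37
Expected project duration μ = 37 days. Critical path: Task 3 → Task 6 → Task 7.

Variance along critical path = 4.000 + 0.444 + 0.111 = 4.556; σ = 2.134 days.
D = μ + z·σ = 37 + 1.036·2.134 = 39.2 days

39.2 days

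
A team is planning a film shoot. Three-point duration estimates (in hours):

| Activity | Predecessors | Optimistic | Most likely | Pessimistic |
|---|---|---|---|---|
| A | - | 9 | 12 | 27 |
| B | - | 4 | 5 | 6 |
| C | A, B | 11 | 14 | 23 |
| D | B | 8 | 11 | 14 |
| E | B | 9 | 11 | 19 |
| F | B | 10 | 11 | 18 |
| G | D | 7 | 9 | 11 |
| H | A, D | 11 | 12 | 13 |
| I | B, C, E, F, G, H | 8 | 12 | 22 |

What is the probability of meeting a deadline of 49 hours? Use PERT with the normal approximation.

0.948

te_A = (9 + 4·12 + 27)/6 = 84/6 = 14; σ²_A = ((27−9)/6)² = 9.000
te_B = (4 + 4·5 + 6)/6 = 30/6 = 5; σ²_B = ((6−4)/6)² = 0.111
te_C = (11 + 4·14 + 23)/6 = 90/6 = 15; σ²_C = ((23−11)/6)² = 4.000
te_D = (8 + 4·11 + 14)/6 = 66/6 = 11; σ²_D = ((14−8)/6)² = 1.000
te_E = (9 + 4·11 + 19)/6 = 72/6 = 12; σ²_E = ((19−9)/6)² = 2.778
te_F = (10 + 4·11 + 18)/6 = 72/6 = 12; σ²_F = ((18−10)/6)² = 1.778
te_G = (7 + 4·9 + 11)/6 = 54/6 = 9; σ²_G = ((11−7)/6)² = 0.444
te_H = (11 + 4·12 + 13)/6 = 72/6 = 12; σ²_H = ((13−11)/6)² = 0.111
te_I = (8 + 4·12 + 22)/6 = 78/6 = 13; σ²_I = ((22−8)/6)² = 5.444

Forward pass:
ES_A = 0; EF_A = 14
ES_B = 0; EF_B = 5
ES_C = max(EF_A=14, EF_B=5) = 14; EF_C = 14+15 = 29
ES_D = 5; EF_D = 5+11 = 16
ES_E = 5; EF_E = 5+12 = 17
ES_F = 5; EF_F = 5+12 = 17
ES_G = 16; EF_G = 16+9 = 25
ES_H = max(EF_A=14, EF_D=16) = 16; EF_H = 16+12 = 28
ES_I = max(EF_B=5, EF_C=29, EF_E=17, EF_F=17, EF_G=25, EF_H=28) = 29; EF_I = 29+13 = 42
Expected project duration μ = 42 hours. Critical path: A → C → I.

Variance along critical path = 9.000 + 4.000 + 5.444 = 18.444; σ = √18.444 = 4.295 hours.
Z = (49 − 42) / 4.295 = 1.630
P(T ≤ 49) = Φ(1.630) ≈ 0.948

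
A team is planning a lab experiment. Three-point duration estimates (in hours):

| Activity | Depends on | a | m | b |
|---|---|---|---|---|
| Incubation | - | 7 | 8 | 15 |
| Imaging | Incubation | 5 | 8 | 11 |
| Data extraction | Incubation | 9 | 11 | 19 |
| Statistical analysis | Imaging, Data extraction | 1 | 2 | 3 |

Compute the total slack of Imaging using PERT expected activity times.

4 hours

te_Incubation = (7 + 4·8 + 15)/6 = 54/6 = 9
te_Imaging = (5 + 4·8 + 11)/6 = 48/6 = 8
te_Data extraction = (9 + 4·11 + 19)/6 = 72/6 = 12
te_Statistical analysis = (1 + 4·2 + 3)/6 = 12/6 = 2

Forward pass:
ES_Incubation = 0; EF_Incubation = 9
ES_Imaging = 9; EF_Imaging = 9+8 = 17
ES_Data extraction = 9; EF_Data extraction = 9+12 = 21
ES_Statistical analysis = max(EF_Imaging=17, EF_Data extraction=21) = 21; EF_Statistical analysis = 21+2 = 23
Expected project duration μ = 23 hours. Critical path: Incubation → Data extraction → Statistical analysis.

Backward pass:
LF_Statistical analysis = 23; LS_Statistical analysis = 23−2 = 21
LF_Data extraction = LS_Statistical analysis = 21; LS_Data extraction = 21−12 = 9
LF_Imaging = LS_Statistical analysis = 21; LS_Imaging = 21−8 = 13
LF_Incubation = min(LS_Imaging=13, LS_Data extraction=9) = 9; LS_Incubation = 9−9 = 0
Slack_Imaging = LS_Imaging − ES_Imaging = 13 − 9 = 4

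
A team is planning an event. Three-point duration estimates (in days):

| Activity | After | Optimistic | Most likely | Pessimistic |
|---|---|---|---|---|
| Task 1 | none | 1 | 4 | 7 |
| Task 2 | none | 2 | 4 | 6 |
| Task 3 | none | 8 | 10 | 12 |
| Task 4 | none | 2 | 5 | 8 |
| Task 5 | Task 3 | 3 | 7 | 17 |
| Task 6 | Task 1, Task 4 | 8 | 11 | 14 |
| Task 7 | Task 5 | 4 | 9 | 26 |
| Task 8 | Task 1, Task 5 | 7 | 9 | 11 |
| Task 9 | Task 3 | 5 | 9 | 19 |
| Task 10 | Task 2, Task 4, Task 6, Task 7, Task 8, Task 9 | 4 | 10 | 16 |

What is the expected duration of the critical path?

39 days

te_Task 1 = (1 + 4·4 + 7)/6 = 24/6 = 4
te_Task 2 = (2 + 4·4 + 6)/6 = 24/6 = 4
te_Task 3 = (8 + 4·10 + 12)/6 = 60/6 = 10
te_Task 4 = (2 + 4·5 + 8)/6 = 30/6 = 5
te_Task 5 = (3 + 4·7 + 17)/6 = 48/6 = 8
te_Task 6 = (8 + 4·11 + 14)/6 = 66/6 = 11
te_Task 7 = (4 + 4·9 + 26)/6 = 66/6 = 11
te_Task 8 = (7 + 4·9 + 11)/6 = 54/6 = 9
te_Task 9 = (5 + 4·9 + 19)/6 = 60/6 = 10
te_Task 10 = (4 + 4·10 + 16)/6 = 60/6 = 10

Forward pass:
ES_Task 1 = 0; EF_Task 1 = 4
ES_Task 2 = 0; EF_Task 2 = 4
ES_Task 3 = 0; EF_Task 3 = 10
ES_Task 4 = 0; EF_Task 4 = 5
ES_Task 5 = 10; EF_Task 5 = 10+8 = 18
ES_Task 6 = max(EF_Task 1=4, EF_Task 4=5) = 5; EF_Task 6 = 5+11 = 16
ES_Task 7 = 18; EF_Task 7 = 18+11 = 29
ES_Task 8 = max(EF_Task 1=4, EF_Task 5=18) = 18; EF_Task 8 = 18+9 = 27
ES_Task 9 = 10; EF_Task 9 = 10+10 = 20
ES_Task 10 = max(EF_Task 2=4, EF_Task 4=5, EF_Task 6=16, EF_Task 7=29, EF_Task 8=27, EF_Task 9=20) = 29; EF_Task 10 = 29+10 = 39
Expected project duration μ = 39 days. Critical path: Task 3 → Task 5 → Task 7 → Task 10.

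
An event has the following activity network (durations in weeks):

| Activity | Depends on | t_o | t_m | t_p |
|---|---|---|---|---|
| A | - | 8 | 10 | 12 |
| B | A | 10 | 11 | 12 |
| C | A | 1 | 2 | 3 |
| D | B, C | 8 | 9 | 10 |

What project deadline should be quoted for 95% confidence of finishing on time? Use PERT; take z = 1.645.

te_A = (8 + 4·10 + 12)/6 = 60/6 = 10; σ²_A = ((12−8)/6)² = 0.444
te_B = (10 + 4·11 + 12)/6 = 66/6 = 11; σ²_B = ((12−10)/6)² = 0.111
te_C = (1 + 4·2 + 3)/6 = 12/6 = 2; σ²_C = ((3−1)/6)² = 0.111
te_D = (8 + 4·9 + 10)/6 = 54/6 = 9; σ²_D = ((10−8)/6)² = 0.111

Forward pass:
ES_A = 0; EF_A = 10
ES_B = 10; EF_B = 10+11 = 21
ES_C = 10; EF_C = 10+2 = 12
ES_D = max(EF_B=21, EF_C=12) = 21; EF_D = 21+9 = 30
Expected project duration μ = 30 weeks. Critical path: A → B → D.

Variance along critical path = 0.444 + 0.111 + 0.111 = 0.667; σ = 0.816 weeks.
D = μ + z·σ = 30 + 1.645·0.816 = 31.3 weeks

31.3 weeks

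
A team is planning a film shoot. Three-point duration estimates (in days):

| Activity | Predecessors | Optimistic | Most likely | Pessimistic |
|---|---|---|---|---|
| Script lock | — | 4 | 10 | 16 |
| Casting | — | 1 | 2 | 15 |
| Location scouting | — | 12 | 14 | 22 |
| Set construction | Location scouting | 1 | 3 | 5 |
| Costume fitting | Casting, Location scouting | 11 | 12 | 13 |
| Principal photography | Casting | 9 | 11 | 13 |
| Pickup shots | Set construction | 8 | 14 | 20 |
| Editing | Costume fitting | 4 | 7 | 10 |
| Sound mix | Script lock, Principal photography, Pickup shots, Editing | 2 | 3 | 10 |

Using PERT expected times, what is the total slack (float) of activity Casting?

11 days

te_Script lock = (4 + 4·10 + 16)/6 = 60/6 = 10
te_Casting = (1 + 4·2 + 15)/6 = 24/6 = 4
te_Location scouting = (12 + 4·14 + 22)/6 = 90/6 = 15
te_Set construction = (1 + 4·3 + 5)/6 = 18/6 = 3
te_Costume fitting = (11 + 4·12 + 13)/6 = 72/6 = 12
te_Principal photography = (9 + 4·11 + 13)/6 = 66/6 = 11
te_Pickup shots = (8 + 4·14 + 20)/6 = 84/6 = 14
te_Editing = (4 + 4·7 + 10)/6 = 42/6 = 7
te_Sound mix = (2 + 4·3 + 10)/6 = 24/6 = 4

Forward pass:
ES_Script lock = 0; EF_Script lock = 10
ES_Casting = 0; EF_Casting = 4
ES_Location scouting = 0; EF_Location scouting = 15
ES_Set construction = 15; EF_Set construction = 15+3 = 18
ES_Costume fitting = max(EF_Casting=4, EF_Location scouting=15) = 15; EF_Costume fitting = 15+12 = 27
ES_Principal photography = 4; EF_Principal photography = 4+11 = 15
ES_Pickup shots = 18; EF_Pickup shots = 18+14 = 32
ES_Editing = 27; EF_Editing = 27+7 = 34
ES_Sound mix = max(EF_Script lock=10, EF_Principal photography=15, EF_Pickup shots=32, EF_Editing=34) = 34; EF_Sound mix = 34+4 = 38
Expected project duration μ = 38 days. Critical path: Location scouting → Costume fitting → Editing → Sound mix.

Backward pass:
LF_Sound mix = 38; LS_Sound mix = 38−4 = 34
LF_Editing = LS_Sound mix = 34; LS_Editing = 34−7 = 27
LF_Pickup shots = LS_Sound mix = 34; LS_Pickup shots = 34−14 = 20
LF_Principal photography = LS_Sound mix = 34; LS_Principal photography = 34−11 = 23
LF_Costume fitting = LS_Editing = 27; LS_Costume fitting = 27−12 = 15
LF_Set construction = LS_Pickup shots = 20; LS_Set construction = 20−3 = 17
LF_Location scouting = min(LS_Set construction=17, LS_Costume fitting=15) = 15; LS_Location scouting = 15−15 = 0
LF_Casting = min(LS_Costume fitting=15, LS_Principal photography=23) = 15; LS_Casting = 15−4 = 11
LF_Script lock = LS_Sound mix = 34; LS_Script lock = 34−10 = 24
Slack_Casting = LS_Casting − ES_Casting = 11 − 0 = 11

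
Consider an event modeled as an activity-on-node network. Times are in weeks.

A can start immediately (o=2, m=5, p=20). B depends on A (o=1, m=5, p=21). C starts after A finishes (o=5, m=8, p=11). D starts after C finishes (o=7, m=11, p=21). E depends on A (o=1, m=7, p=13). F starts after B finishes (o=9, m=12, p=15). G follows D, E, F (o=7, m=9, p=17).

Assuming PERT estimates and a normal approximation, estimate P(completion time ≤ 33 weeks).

te_A = (2 + 4·5 + 20)/6 = 42/6 = 7; σ²_A = ((20−2)/6)² = 9.000
te_B = (1 + 4·5 + 21)/6 = 42/6 = 7; σ²_B = ((21−1)/6)² = 11.111
te_C = (5 + 4·8 + 11)/6 = 48/6 = 8; σ²_C = ((11−5)/6)² = 1.000
te_D = (7 + 4·11 + 21)/6 = 72/6 = 12; σ²_D = ((21−7)/6)² = 5.444
te_E = (1 + 4·7 + 13)/6 = 42/6 = 7; σ²_E = ((13−1)/6)² = 4.000
te_F = (9 + 4·12 + 15)/6 = 72/6 = 12; σ²_F = ((15−9)/6)² = 1.000
te_G = (7 + 4·9 + 17)/6 = 60/6 = 10; σ²_G = ((17−7)/6)² = 2.778

Forward pass:
ES_A = 0; EF_A = 7
ES_B = 7; EF_B = 7+7 = 14
ES_C = 7; EF_C = 7+8 = 15
ES_D = 15; EF_D = 15+12 = 27
ES_E = 7; EF_E = 7+7 = 14
ES_F = 14; EF_F = 14+12 = 26
ES_G = max(EF_D=27, EF_E=14, EF_F=26) = 27; EF_G = 27+10 = 37
Expected project duration μ = 37 weeks. Critical path: A → C → D → G.

Variance along critical path = 9.000 + 1.000 + 5.444 + 2.778 = 18.222; σ = √18.222 = 4.269 weeks.
Z = (33 − 37) / 4.269 = -0.937
P(T ≤ 33) = Φ(-0.937) ≈ 0.174

0.174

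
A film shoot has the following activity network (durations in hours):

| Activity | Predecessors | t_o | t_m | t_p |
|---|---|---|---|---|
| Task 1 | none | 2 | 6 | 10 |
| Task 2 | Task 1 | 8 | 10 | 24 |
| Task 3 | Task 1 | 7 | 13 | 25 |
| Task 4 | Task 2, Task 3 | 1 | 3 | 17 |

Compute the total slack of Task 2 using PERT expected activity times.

2 hours

te_Task 1 = (2 + 4·6 + 10)/6 = 36/6 = 6
te_Task 2 = (8 + 4·10 + 24)/6 = 72/6 = 12
te_Task 3 = (7 + 4·13 + 25)/6 = 84/6 = 14
te_Task 4 = (1 + 4·3 + 17)/6 = 30/6 = 5

Forward pass:
ES_Task 1 = 0; EF_Task 1 = 6
ES_Task 2 = 6; EF_Task 2 = 6+12 = 18
ES_Task 3 = 6; EF_Task 3 = 6+14 = 20
ES_Task 4 = max(EF_Task 2=18, EF_Task 3=20) = 20; EF_Task 4 = 20+5 = 25
Expected project duration μ = 25 hours. Critical path: Task 1 → Task 3 → Task 4.

Backward pass:
LF_Task 4 = 25; LS_Task 4 = 25−5 = 20
LF_Task 3 = LS_Task 4 = 20; LS_Task 3 = 20−14 = 6
LF_Task 2 = LS_Task 4 = 20; LS_Task 2 = 20−12 = 8
LF_Task 1 = min(LS_Task 2=8, LS_Task 3=6) = 6; LS_Task 1 = 6−6 = 0
Slack_Task 2 = LS_Task 2 − ES_Task 2 = 8 − 6 = 2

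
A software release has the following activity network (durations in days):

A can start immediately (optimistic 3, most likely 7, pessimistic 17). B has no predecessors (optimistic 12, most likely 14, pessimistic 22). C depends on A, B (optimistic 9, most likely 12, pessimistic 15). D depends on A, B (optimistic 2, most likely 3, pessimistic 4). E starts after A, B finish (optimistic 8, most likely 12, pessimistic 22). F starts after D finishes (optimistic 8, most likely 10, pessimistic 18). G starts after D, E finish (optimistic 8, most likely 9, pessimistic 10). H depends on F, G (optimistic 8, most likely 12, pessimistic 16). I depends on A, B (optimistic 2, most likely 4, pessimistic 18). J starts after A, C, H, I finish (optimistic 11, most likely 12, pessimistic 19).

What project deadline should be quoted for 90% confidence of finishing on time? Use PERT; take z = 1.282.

te_A = (3 + 4·7 + 17)/6 = 48/6 = 8; σ²_A = ((17−3)/6)² = 5.444
te_B = (12 + 4·14 + 22)/6 = 90/6 = 15; σ²_B = ((22−12)/6)² = 2.778
te_C = (9 + 4·12 + 15)/6 = 72/6 = 12; σ²_C = ((15−9)/6)² = 1.000
te_D = (2 + 4·3 + 4)/6 = 18/6 = 3; σ²_D = ((4−2)/6)² = 0.111
te_E = (8 + 4·12 + 22)/6 = 78/6 = 13; σ²_E = ((22−8)/6)² = 5.444
te_F = (8 + 4·10 + 18)/6 = 66/6 = 11; σ²_F = ((18−8)/6)² = 2.778
te_G = (8 + 4·9 + 10)/6 = 54/6 = 9; σ²_G = ((10−8)/6)² = 0.111
te_H = (8 + 4·12 + 16)/6 = 72/6 = 12; σ²_H = ((16−8)/6)² = 1.778
te_I = (2 + 4·4 + 18)/6 = 36/6 = 6; σ²_I = ((18−2)/6)² = 7.111
te_J = (11 + 4·12 + 19)/6 = 78/6 = 13; σ²_J = ((19−11)/6)² = 1.778

Forward pass:
ES_A = 0; EF_A = 8
ES_B = 0; EF_B = 15
ES_C = max(EF_A=8, EF_B=15) = 15; EF_C = 15+12 = 27
ES_D = max(EF_A=8, EF_B=15) = 15; EF_D = 15+3 = 18
ES_E = max(EF_A=8, EF_B=15) = 15; EF_E = 15+13 = 28
ES_F = 18; EF_F = 18+11 = 29
ES_G = max(EF_D=18, EF_E=28) = 28; EF_G = 28+9 = 37
ES_H = max(EF_F=29, EF_G=37) = 37; EF_H = 37+12 = 49
ES_I = max(EF_A=8, EF_B=15) = 15; EF_I = 15+6 = 21
ES_J = max(EF_A=8, EF_C=27, EF_H=49, EF_I=21) = 49; EF_J = 49+13 = 62
Expected project duration μ = 62 days. Critical path: B → E → G → H → J.

Variance along critical path = 2.778 + 5.444 + 0.111 + 1.778 + 1.778 = 11.889; σ = 3.448 days.
D = μ + z·σ = 62 + 1.282·3.448 = 66.4 days

66.4 days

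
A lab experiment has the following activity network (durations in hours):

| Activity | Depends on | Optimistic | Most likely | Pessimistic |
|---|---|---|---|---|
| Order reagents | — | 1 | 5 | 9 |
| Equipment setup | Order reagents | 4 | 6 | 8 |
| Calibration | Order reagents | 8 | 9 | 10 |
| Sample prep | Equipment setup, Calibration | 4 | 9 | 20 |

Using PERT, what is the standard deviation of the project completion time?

te_Order reagents = (1 + 4·5 + 9)/6 = 30/6 = 5; σ²_Order reagents = ((9−1)/6)² = 1.778
te_Equipment setup = (4 + 4·6 + 8)/6 = 36/6 = 6; σ²_Equipment setup = ((8−4)/6)² = 0.444
te_Calibration = (8 + 4·9 + 10)/6 = 54/6 = 9; σ²_Calibration = ((10−8)/6)² = 0.111
te_Sample prep = (4 + 4·9 + 20)/6 = 60/6 = 10; σ²_Sample prep = ((20−4)/6)² = 7.111

Forward pass:
ES_Order reagents = 0; EF_Order reagents = 5
ES_Equipment setup = 5; EF_Equipment setup = 5+6 = 11
ES_Calibration = 5; EF_Calibration = 5+9 = 14
ES_Sample prep = max(EF_Equipment setup=11, EF_Calibration=14) = 14; EF_Sample prep = 14+10 = 24
Expected project duration μ = 24 hours. Critical path: Order reagents → Calibration → Sample prep.

Variance along critical path = 1.778 + 0.111 + 7.111 = 9.000
σ = √9.000 = 3.000 hours

3.00 hours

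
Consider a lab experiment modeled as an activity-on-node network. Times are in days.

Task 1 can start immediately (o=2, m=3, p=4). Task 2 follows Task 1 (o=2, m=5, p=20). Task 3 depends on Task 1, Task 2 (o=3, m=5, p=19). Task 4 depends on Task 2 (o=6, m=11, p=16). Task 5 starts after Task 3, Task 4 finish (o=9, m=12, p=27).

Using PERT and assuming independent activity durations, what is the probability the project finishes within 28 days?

0.063

te_Task 1 = (2 + 4·3 + 4)/6 = 18/6 = 3; σ²_Task 1 = ((4−2)/6)² = 0.111
te_Task 2 = (2 + 4·5 + 20)/6 = 42/6 = 7; σ²_Task 2 = ((20−2)/6)² = 9.000
te_Task 3 = (3 + 4·5 + 19)/6 = 42/6 = 7; σ²_Task 3 = ((19−3)/6)² = 7.111
te_Task 4 = (6 + 4·11 + 16)/6 = 66/6 = 11; σ²_Task 4 = ((16−6)/6)² = 2.778
te_Task 5 = (9 + 4·12 + 27)/6 = 84/6 = 14; σ²_Task 5 = ((27−9)/6)² = 9.000

Forward pass:
ES_Task 1 = 0; EF_Task 1 = 3
ES_Task 2 = 3; EF_Task 2 = 3+7 = 10
ES_Task 3 = max(EF_Task 1=3, EF_Task 2=10) = 10; EF_Task 3 = 10+7 = 17
ES_Task 4 = 10; EF_Task 4 = 10+11 = 21
ES_Task 5 = max(EF_Task 3=17, EF_Task 4=21) = 21; EF_Task 5 = 21+14 = 35
Expected project duration μ = 35 days. Critical path: Task 1 → Task 2 → Task 4 → Task 5.

Variance along critical path = 0.111 + 9.000 + 2.778 + 9.000 = 20.889; σ = √20.889 = 4.570 days.
Z = (28 − 35) / 4.570 = -1.532
P(T ≤ 28) = Φ(-1.532) ≈ 0.063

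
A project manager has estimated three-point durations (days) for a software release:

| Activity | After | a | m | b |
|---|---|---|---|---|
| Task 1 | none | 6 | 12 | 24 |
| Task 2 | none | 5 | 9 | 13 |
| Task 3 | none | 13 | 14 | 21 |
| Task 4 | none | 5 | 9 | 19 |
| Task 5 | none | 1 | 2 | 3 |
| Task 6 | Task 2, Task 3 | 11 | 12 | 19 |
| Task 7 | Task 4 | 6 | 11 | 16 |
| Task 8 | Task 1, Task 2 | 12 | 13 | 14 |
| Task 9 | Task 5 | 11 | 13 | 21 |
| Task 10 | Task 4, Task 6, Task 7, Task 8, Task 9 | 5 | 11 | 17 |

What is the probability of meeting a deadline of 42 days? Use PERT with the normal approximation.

0.862

te_Task 1 = (6 + 4·12 + 24)/6 = 78/6 = 13; σ²_Task 1 = ((24−6)/6)² = 9.000
te_Task 2 = (5 + 4·9 + 13)/6 = 54/6 = 9; σ²_Task 2 = ((13−5)/6)² = 1.778
te_Task 3 = (13 + 4·14 + 21)/6 = 90/6 = 15; σ²_Task 3 = ((21−13)/6)² = 1.778
te_Task 4 = (5 + 4·9 + 19)/6 = 60/6 = 10; σ²_Task 4 = ((19−5)/6)² = 5.444
te_Task 5 = (1 + 4·2 + 3)/6 = 12/6 = 2; σ²_Task 5 = ((3−1)/6)² = 0.111
te_Task 6 = (11 + 4·12 + 19)/6 = 78/6 = 13; σ²_Task 6 = ((19−11)/6)² = 1.778
te_Task 7 = (6 + 4·11 + 16)/6 = 66/6 = 11; σ²_Task 7 = ((16−6)/6)² = 2.778
te_Task 8 = (12 + 4·13 + 14)/6 = 78/6 = 13; σ²_Task 8 = ((14−12)/6)² = 0.111
te_Task 9 = (11 + 4·13 + 21)/6 = 84/6 = 14; σ²_Task 9 = ((21−11)/6)² = 2.778
te_Task 10 = (5 + 4·11 + 17)/6 = 66/6 = 11; σ²_Task 10 = ((17−5)/6)² = 4.000

Forward pass:
ES_Task 1 = 0; EF_Task 1 = 13
ES_Task 2 = 0; EF_Task 2 = 9
ES_Task 3 = 0; EF_Task 3 = 15
ES_Task 4 = 0; EF_Task 4 = 10
ES_Task 5 = 0; EF_Task 5 = 2
ES_Task 6 = max(EF_Task 2=9, EF_Task 3=15) = 15; EF_Task 6 = 15+13 = 28
ES_Task 7 = 10; EF_Task 7 = 10+11 = 21
ES_Task 8 = max(EF_Task 1=13, EF_Task 2=9) = 13; EF_Task 8 = 13+13 = 26
ES_Task 9 = 2; EF_Task 9 = 2+14 = 16
ES_Task 10 = max(EF_Task 4=10, EF_Task 6=28, EF_Task 7=21, EF_Task 8=26, EF_Task 9=16) = 28; EF_Task 10 = 28+11 = 39
Expected project duration μ = 39 days. Critical path: Task 3 → Task 6 → Task 10.

Variance along critical path = 1.778 + 1.778 + 4.000 = 7.556; σ = √7.556 = 2.749 days.
Z = (42 − 39) / 2.749 = 1.091
P(T ≤ 42) = Φ(1.091) ≈ 0.862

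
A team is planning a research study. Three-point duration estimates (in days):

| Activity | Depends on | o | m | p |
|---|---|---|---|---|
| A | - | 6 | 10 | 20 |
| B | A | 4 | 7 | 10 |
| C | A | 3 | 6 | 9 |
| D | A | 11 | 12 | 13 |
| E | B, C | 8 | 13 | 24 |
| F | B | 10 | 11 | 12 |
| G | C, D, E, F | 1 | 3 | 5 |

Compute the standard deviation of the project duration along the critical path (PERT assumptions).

3.74 days

te_A = (6 + 4·10 + 20)/6 = 66/6 = 11; σ²_A = ((20−6)/6)² = 5.444
te_B = (4 + 4·7 + 10)/6 = 42/6 = 7; σ²_B = ((10−4)/6)² = 1.000
te_C = (3 + 4·6 + 9)/6 = 36/6 = 6; σ²_C = ((9−3)/6)² = 1.000
te_D = (11 + 4·12 + 13)/6 = 72/6 = 12; σ²_D = ((13−11)/6)² = 0.111
te_E = (8 + 4·13 + 24)/6 = 84/6 = 14; σ²_E = ((24−8)/6)² = 7.111
te_F = (10 + 4·11 + 12)/6 = 66/6 = 11; σ²_F = ((12−10)/6)² = 0.111
te_G = (1 + 4·3 + 5)/6 = 18/6 = 3; σ²_G = ((5−1)/6)² = 0.444

Forward pass:
ES_A = 0; EF_A = 11
ES_B = 11; EF_B = 11+7 = 18
ES_C = 11; EF_C = 11+6 = 17
ES_D = 11; EF_D = 11+12 = 23
ES_E = max(EF_B=18, EF_C=17) = 18; EF_E = 18+14 = 32
ES_F = 18; EF_F = 18+11 = 29
ES_G = max(EF_C=17, EF_D=23, EF_E=32, EF_F=29) = 32; EF_G = 32+3 = 35
Expected project duration μ = 35 days. Critical path: A → B → E → G.

Variance along critical path = 5.444 + 1.000 + 7.111 + 0.444 = 14.000
σ = √14.000 = 3.742 days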